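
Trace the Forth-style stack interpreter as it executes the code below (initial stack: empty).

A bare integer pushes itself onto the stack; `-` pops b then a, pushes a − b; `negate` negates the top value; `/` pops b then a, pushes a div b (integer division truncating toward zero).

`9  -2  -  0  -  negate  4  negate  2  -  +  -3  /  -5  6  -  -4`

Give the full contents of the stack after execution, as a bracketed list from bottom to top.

9       [9]
-2      [9, -2]
-       [11]
0       [11, 0]
-       [11]
negate  [-11]
4       [-11, 4]
negate  [-11, -4]
2       [-11, -4, 2]
-       [-11, -6]
+       [-17]
-3      [-17, -3]
/       [5]
-5      [5, -5]
6       [5, -5, 6]
-       [5, -11]
-4      [5, -11, -4]

[5, -11, -4]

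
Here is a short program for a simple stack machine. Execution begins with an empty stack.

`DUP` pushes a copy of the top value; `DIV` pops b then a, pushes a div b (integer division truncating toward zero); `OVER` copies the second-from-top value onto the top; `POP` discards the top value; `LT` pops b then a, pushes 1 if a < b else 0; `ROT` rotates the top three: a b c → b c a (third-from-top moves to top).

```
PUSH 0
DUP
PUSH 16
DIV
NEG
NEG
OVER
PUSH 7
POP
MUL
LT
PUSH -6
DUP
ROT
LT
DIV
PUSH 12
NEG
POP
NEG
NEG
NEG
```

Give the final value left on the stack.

6

PUSH 0  : 0
DUP     : 0 0
PUSH 16 : 0 0 16
DIV     : 0 0
NEG     : 0 0
NEG     : 0 0
OVER    : 0 0 0
PUSH 7  : 0 0 0 7
POP     : 0 0 0
MUL     : 0 0
LT      : 0
PUSH -6 : 0 -6
DUP     : 0 -6 -6
ROT     : -6 -6 0
LT      : -6 1
DIV     : -6
PUSH 12 : -6 12
NEG     : -6 -12
POP     : -6
NEG     : 6
NEG     : -6
NEG     : 6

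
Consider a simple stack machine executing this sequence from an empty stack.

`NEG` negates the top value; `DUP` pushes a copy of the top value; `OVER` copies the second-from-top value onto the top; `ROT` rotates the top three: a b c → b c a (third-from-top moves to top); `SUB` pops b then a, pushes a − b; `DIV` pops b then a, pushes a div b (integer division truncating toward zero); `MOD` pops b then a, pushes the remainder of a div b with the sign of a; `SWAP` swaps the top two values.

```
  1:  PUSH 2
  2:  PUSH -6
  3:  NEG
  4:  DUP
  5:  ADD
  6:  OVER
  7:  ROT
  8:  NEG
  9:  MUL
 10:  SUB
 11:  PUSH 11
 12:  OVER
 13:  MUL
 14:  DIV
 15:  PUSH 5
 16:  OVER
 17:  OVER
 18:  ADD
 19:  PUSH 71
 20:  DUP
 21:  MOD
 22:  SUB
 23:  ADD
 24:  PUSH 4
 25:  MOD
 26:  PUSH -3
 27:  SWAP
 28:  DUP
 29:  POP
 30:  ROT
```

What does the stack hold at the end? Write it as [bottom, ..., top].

PUSH 2   2
PUSH -6  2 -6
NEG      2 6
DUP      2 6 6
ADD      2 12
OVER     2 12 2
ROT      12 2 2
NEG      12 2 -2
MUL      12 -4
SUB      16
PUSH 11  16 11
OVER     16 11 16
MUL      16 176
DIV      0
PUSH 5   0 5
OVER     0 5 0
OVER     0 5 0 5
ADD      0 5 5
PUSH 71  0 5 5 71
DUP      0 5 5 71 71
MOD      0 5 5 0
SUB      0 5 5
ADD      0 10
PUSH 4   0 10 4
MOD      0 2
PUSH -3  0 2 -3
SWAP     0 -3 2
DUP      0 -3 2 2
POP      0 -3 2
ROT      -3 2 0

[-3, 2, 0]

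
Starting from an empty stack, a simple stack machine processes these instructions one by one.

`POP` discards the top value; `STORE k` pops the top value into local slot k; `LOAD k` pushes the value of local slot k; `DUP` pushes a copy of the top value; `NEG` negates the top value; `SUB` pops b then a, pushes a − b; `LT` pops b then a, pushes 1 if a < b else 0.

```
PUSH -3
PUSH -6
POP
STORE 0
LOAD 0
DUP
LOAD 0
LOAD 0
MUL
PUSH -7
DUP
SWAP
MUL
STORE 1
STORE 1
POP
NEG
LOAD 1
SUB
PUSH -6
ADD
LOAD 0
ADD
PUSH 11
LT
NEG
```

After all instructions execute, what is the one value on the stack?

-1

PUSH -3  [-3]
PUSH -6  [-3, -6]
POP      [-3]
STORE 0  []
LOAD 0   [-3]
DUP      [-3, -3]
LOAD 0   [-3, -3, -3]
LOAD 0   [-3, -3, -3, -3]
MUL      [-3, -3, 9]
PUSH -7  [-3, -3, 9, -7]
DUP      [-3, -3, 9, -7, -7]
SWAP     [-3, -3, 9, -7, -7]
MUL      [-3, -3, 9, 49]
STORE 1  [-3, -3, 9]
STORE 1  [-3, -3]
POP      [-3]
NEG      [3]
LOAD 1   [3, 9]
SUB      [-6]
PUSH -6  [-6, -6]
ADD      [-12]
LOAD 0   [-12, -3]
ADD      [-15]
PUSH 11  [-15, 11]
LT       [1]
NEG      [-1]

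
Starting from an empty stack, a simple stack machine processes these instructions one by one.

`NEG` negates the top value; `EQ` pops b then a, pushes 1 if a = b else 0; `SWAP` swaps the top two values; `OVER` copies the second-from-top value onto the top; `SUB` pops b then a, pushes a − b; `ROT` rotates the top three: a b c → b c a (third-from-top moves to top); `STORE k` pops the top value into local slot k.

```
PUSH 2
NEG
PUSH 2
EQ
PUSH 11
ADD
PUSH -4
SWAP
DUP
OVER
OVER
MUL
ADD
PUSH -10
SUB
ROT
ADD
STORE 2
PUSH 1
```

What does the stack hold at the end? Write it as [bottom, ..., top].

PUSH 2   → 2
NEG      → -2
PUSH 2   → -2 2
EQ       → 0
PUSH 11  → 0 11
ADD      → 11
PUSH -4  → 11 -4
SWAP     → -4 11
DUP      → -4 11 11
OVER     → -4 11 11 11
OVER     → -4 11 11 11 11
MUL      → -4 11 11 121
ADD      → -4 11 132
PUSH -10 → -4 11 132 -10
SUB      → -4 11 142
ROT      → 11 142 -4
ADD      → 11 138
STORE 2  → 11
PUSH 1   → 11 1

[11, 1]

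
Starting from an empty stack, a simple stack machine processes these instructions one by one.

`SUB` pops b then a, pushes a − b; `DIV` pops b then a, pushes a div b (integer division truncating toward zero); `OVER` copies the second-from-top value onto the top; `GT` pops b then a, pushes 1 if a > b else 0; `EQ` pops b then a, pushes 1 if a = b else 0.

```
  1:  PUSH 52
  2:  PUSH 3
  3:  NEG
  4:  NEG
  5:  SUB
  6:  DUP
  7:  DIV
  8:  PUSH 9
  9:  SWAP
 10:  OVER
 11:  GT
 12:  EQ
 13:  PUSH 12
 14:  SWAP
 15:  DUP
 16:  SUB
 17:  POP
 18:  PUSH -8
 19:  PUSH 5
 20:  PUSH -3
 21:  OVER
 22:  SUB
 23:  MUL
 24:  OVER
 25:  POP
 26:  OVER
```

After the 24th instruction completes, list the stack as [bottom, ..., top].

PUSH 52 → [52]
PUSH 3  → [52, 3]
NEG     → [52, -3]
NEG     → [52, 3]
SUB     → [49]
DUP     → [49, 49]
DIV     → [1]
PUSH 9  → [1, 9]
SWAP    → [9, 1]
OVER    → [9, 1, 9]
GT      → [9, 0]
EQ      → [0]
PUSH 12 → [0, 12]
SWAP    → [12, 0]
DUP     → [12, 0, 0]
SUB     → [12, 0]
POP     → [12]
PUSH -8 → [12, -8]
PUSH 5  → [12, -8, 5]
PUSH -3 → [12, -8, 5, -3]
OVER    → [12, -8, 5, -3, 5]
SUB     → [12, -8, 5, -8]
MUL     → [12, -8, -40]
OVER    → [12, -8, -40, -8]

[12, -8, -40, -8]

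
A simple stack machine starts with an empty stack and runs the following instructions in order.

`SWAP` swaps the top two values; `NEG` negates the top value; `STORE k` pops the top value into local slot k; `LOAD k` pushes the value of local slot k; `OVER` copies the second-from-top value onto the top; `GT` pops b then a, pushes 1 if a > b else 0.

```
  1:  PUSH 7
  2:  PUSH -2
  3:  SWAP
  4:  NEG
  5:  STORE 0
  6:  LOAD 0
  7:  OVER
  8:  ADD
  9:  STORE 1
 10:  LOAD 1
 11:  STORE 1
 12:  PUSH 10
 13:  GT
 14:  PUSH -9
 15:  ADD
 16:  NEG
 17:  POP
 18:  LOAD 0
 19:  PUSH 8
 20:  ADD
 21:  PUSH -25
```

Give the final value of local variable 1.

-9

PUSH 7   -> [7]
PUSH -2  -> [7, -2]
SWAP     -> [-2, 7]
NEG      -> [-2, -7]
STORE 0  -> [-2]
LOAD 0   -> [-2, -7]
OVER     -> [-2, -7, -2]
ADD      -> [-2, -9]
STORE 1  -> [-2]
LOAD 1   -> [-2, -9]
STORE 1  -> [-2]
PUSH 10  -> [-2, 10]
GT       -> [0]
PUSH -9  -> [0, -9]
ADD      -> [-9]
NEG      -> [9]
POP      -> []
LOAD 0   -> [-7]
PUSH 8   -> [-7, 8]
ADD      -> [1]
PUSH -25 -> [1, -25]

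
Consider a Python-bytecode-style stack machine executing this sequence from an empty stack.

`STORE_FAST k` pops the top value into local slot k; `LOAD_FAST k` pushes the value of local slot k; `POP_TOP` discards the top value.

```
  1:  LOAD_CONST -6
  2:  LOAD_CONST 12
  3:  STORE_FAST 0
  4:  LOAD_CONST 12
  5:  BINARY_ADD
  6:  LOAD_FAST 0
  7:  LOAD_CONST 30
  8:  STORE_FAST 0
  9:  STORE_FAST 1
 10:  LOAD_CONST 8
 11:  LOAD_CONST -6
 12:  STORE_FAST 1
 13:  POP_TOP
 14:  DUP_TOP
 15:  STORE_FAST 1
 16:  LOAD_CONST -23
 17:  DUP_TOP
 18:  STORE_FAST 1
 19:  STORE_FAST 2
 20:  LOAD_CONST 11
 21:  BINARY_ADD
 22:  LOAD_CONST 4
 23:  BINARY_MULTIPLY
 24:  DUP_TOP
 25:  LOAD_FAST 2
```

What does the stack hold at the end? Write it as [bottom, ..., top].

[68, 68, -23]

LOAD_CONST -6   -> [-6]
LOAD_CONST 12   -> [-6, 12]
STORE_FAST 0    -> [-6]
LOAD_CONST 12   -> [-6, 12]
BINARY_ADD      -> [6]
LOAD_FAST 0     -> [6, 12]
LOAD_CONST 30   -> [6, 12, 30]
STORE_FAST 0    -> [6, 12]
STORE_FAST 1    -> [6]
LOAD_CONST 8    -> [6, 8]
LOAD_CONST -6   -> [6, 8, -6]
STORE_FAST 1    -> [6, 8]
POP_TOP         -> [6]
DUP_TOP         -> [6, 6]
STORE_FAST 1    -> [6]
LOAD_CONST -23  -> [6, -23]
DUP_TOP         -> [6, -23, -23]
STORE_FAST 1    -> [6, -23]
STORE_FAST 2    -> [6]
LOAD_CONST 11   -> [6, 11]
BINARY_ADD      -> [17]
LOAD_CONST 4    -> [17, 4]
BINARY_MULTIPLY -> [68]
DUP_TOP         -> [68, 68]
LOAD_FAST 2     -> [68, 68, -23]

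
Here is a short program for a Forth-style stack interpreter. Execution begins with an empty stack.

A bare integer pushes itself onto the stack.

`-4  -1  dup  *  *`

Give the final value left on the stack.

-4  : -4
-1  : -4 -1
dup : -4 -1 -1
*   : -4 1
*   : -4

-4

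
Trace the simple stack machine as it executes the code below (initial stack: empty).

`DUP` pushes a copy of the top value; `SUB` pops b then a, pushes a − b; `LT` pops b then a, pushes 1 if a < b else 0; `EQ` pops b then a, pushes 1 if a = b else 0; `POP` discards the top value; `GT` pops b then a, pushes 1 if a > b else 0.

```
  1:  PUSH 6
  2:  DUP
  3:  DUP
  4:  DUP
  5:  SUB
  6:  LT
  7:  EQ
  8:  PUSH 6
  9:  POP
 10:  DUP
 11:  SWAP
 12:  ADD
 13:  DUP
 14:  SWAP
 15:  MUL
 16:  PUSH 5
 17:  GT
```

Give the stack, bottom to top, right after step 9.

PUSH 6  6
DUP     6 6
DUP     6 6 6
DUP     6 6 6 6
SUB     6 6 0
LT      6 0
EQ      0
PUSH 6  0 6
POP     0

[0]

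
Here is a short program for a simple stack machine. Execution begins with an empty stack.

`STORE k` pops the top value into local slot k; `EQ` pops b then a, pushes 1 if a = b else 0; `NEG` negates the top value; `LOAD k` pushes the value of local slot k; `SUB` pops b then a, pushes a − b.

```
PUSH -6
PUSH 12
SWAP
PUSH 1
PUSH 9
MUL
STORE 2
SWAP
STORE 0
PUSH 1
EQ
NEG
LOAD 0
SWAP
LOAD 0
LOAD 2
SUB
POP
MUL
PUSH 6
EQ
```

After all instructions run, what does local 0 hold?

12

PUSH -6 → [-6]
PUSH 12 → [-6, 12]
SWAP    → [12, -6]
PUSH 1  → [12, -6, 1]
PUSH 9  → [12, -6, 1, 9]
MUL     → [12, -6, 9]
STORE 2 → [12, -6]
SWAP    → [-6, 12]
STORE 0 → [-6]
PUSH 1  → [-6, 1]
EQ      → [0]
NEG     → [0]
LOAD 0  → [0, 12]
SWAP    → [12, 0]
LOAD 0  → [12, 0, 12]
LOAD 2  → [12, 0, 12, 9]
SUB     → [12, 0, 3]
POP     → [12, 0]
MUL     → [0]
PUSH 6  → [0, 6]
EQ      → [0]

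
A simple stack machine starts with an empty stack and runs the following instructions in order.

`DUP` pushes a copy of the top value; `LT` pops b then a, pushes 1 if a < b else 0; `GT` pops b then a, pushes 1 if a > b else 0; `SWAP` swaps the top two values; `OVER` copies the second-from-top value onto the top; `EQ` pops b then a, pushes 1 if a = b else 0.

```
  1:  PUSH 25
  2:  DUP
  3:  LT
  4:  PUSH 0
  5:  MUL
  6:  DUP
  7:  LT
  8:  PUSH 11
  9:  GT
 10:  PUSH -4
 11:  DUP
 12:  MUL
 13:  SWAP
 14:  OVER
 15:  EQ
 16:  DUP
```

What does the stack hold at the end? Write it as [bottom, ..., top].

PUSH 25 → [25]
DUP     → [25, 25]
LT      → [0]
PUSH 0  → [0, 0]
MUL     → [0]
DUP     → [0, 0]
LT      → [0]
PUSH 11 → [0, 11]
GT      → [0]
PUSH -4 → [0, -4]
DUP     → [0, -4, -4]
MUL     → [0, 16]
SWAP    → [16, 0]
OVER    → [16, 0, 16]
EQ      → [16, 0]
DUP     → [16, 0, 0]

[16, 0, 0]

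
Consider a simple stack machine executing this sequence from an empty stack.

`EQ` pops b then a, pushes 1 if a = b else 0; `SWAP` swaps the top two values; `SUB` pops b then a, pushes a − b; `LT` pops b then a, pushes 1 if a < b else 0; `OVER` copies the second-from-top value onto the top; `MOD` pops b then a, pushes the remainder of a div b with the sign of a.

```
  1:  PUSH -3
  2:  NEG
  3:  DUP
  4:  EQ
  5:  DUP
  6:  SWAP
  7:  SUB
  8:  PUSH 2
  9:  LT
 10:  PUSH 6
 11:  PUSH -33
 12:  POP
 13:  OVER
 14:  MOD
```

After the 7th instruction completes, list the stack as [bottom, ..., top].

[0]

PUSH -3 : -3
NEG     : 3
DUP     : 3 3
EQ      : 1
DUP     : 1 1
SWAP    : 1 1
SUB     : 0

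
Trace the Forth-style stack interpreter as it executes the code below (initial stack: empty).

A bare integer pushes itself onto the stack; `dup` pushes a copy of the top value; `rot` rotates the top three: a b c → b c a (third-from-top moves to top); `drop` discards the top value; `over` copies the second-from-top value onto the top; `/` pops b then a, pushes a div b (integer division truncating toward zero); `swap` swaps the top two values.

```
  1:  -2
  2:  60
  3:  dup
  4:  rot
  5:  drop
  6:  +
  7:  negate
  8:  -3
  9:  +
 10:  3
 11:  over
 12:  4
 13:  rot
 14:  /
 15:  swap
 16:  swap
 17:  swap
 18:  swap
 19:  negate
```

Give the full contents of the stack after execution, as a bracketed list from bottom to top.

-2      -2
60      -2 60
dup     -2 60 60
rot     60 60 -2
drop    60 60
+       120
negate  -120
-3      -120 -3
+       -123
3       -123 3
over    -123 3 -123
4       -123 3 -123 4
rot     -123 -123 4 3
/       -123 -123 1
swap    -123 1 -123
swap    -123 -123 1
swap    -123 1 -123
swap    -123 -123 1
negate  -123 -123 -1

[-123, -123, -1]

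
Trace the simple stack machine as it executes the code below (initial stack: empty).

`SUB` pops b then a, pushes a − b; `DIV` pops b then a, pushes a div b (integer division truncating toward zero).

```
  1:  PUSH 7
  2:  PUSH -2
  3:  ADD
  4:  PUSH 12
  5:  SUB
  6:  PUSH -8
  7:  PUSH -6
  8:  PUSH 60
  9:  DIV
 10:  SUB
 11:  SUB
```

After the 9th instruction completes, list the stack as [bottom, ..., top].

PUSH 7  -> 7
PUSH -2 -> 7 -2
ADD     -> 5
PUSH 12 -> 5 12
SUB     -> -7
PUSH -8 -> -7 -8
PUSH -6 -> -7 -8 -6
PUSH 60 -> -7 -8 -6 60
DIV     -> -7 -8 0

[-7, -8, 0]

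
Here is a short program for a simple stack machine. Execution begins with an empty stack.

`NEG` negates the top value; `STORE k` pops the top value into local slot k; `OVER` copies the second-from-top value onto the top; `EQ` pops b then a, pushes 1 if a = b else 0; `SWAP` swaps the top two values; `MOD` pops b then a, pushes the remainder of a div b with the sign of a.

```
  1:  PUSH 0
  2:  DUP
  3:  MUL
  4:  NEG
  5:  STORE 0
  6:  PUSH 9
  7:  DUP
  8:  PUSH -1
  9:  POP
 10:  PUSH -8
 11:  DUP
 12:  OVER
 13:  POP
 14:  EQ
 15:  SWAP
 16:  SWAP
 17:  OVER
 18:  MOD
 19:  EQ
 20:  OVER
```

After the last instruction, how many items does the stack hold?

3

PUSH 0   [0]
DUP      [0, 0]
MUL      [0]
NEG      [0]
STORE 0  []
PUSH 9   [9]
DUP      [9, 9]
PUSH -1  [9, 9, -1]
POP      [9, 9]
PUSH -8  [9, 9, -8]
DUP      [9, 9, -8, -8]
OVER     [9, 9, -8, -8, -8]
POP      [9, 9, -8, -8]
EQ       [9, 9, 1]
SWAP     [9, 1, 9]
SWAP     [9, 9, 1]
OVER     [9, 9, 1, 9]
MOD      [9, 9, 1]
EQ       [9, 0]
OVER     [9, 0, 9]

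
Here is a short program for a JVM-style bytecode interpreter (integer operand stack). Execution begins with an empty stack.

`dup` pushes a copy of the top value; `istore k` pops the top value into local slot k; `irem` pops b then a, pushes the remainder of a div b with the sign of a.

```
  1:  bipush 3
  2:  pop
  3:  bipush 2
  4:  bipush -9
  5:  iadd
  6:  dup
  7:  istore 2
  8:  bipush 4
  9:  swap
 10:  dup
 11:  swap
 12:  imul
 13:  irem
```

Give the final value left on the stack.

bipush 3  : 3
pop       : (empty)
bipush 2  : 2
bipush -9 : 2 -9
iadd      : -7
dup       : -7 -7
istore 2  : -7
bipush 4  : -7 4
swap      : 4 -7
dup       : 4 -7 -7
swap      : 4 -7 -7
imul      : 4 49
irem      : 4

4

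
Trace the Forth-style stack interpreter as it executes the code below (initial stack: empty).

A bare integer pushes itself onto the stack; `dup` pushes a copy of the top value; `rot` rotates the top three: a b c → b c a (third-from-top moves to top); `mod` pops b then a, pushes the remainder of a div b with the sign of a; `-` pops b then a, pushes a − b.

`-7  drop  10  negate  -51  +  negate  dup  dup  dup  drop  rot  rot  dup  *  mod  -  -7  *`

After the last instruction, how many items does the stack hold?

-7     : [-7]
drop   : []
10     : [10]
negate : [-10]
-51    : [-10, -51]
+      : [-61]
negate : [61]
dup    : [61, 61]
dup    : [61, 61, 61]
dup    : [61, 61, 61, 61]
drop   : [61, 61, 61]
rot    : [61, 61, 61]
rot    : [61, 61, 61]
dup    : [61, 61, 61, 61]
*      : [61, 61, 3721]
mod    : [61, 61]
-      : [0]
-7     : [0, -7]
*      : [0]

1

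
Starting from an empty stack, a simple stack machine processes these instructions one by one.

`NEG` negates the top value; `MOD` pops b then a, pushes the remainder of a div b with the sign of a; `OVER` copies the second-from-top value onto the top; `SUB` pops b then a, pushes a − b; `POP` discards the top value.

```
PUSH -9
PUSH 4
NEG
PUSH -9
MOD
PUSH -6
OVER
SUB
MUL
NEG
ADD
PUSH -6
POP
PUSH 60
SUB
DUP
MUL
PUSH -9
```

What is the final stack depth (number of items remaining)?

PUSH -9 -> -9
PUSH 4  -> -9 4
NEG     -> -9 -4
PUSH -9 -> -9 -4 -9
MOD     -> -9 -4
PUSH -6 -> -9 -4 -6
OVER    -> -9 -4 -6 -4
SUB     -> -9 -4 -2
MUL     -> -9 8
NEG     -> -9 -8
ADD     -> -17
PUSH -6 -> -17 -6
POP     -> -17
PUSH 60 -> -17 60
SUB     -> -77
DUP     -> -77 -77
MUL     -> 5929
PUSH -9 -> 5929 -9

2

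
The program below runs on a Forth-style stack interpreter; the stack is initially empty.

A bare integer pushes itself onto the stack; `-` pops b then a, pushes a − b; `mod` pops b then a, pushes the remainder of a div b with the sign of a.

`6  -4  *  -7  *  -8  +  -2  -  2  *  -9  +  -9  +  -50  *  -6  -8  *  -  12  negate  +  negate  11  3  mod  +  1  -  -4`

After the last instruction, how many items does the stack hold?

6      -> [6]
-4     -> [6, -4]
*      -> [-24]
-7     -> [-24, -7]
*      -> [168]
-8     -> [168, -8]
+      -> [160]
-2     -> [160, -2]
-      -> [162]
2      -> [162, 2]
*      -> [324]
-9     -> [324, -9]
+      -> [315]
-9     -> [315, -9]
+      -> [306]
-50    -> [306, -50]
*      -> [-15300]
-6     -> [-15300, -6]
-8     -> [-15300, -6, -8]
*      -> [-15300, 48]
-      -> [-15348]
12     -> [-15348, 12]
negate -> [-15348, -12]
+      -> [-15360]
negate -> [15360]
11     -> [15360, 11]
3      -> [15360, 11, 3]
mod    -> [15360, 2]
+      -> [15362]
1      -> [15362, 1]
-      -> [15361]
-4     -> [15361, -4]

2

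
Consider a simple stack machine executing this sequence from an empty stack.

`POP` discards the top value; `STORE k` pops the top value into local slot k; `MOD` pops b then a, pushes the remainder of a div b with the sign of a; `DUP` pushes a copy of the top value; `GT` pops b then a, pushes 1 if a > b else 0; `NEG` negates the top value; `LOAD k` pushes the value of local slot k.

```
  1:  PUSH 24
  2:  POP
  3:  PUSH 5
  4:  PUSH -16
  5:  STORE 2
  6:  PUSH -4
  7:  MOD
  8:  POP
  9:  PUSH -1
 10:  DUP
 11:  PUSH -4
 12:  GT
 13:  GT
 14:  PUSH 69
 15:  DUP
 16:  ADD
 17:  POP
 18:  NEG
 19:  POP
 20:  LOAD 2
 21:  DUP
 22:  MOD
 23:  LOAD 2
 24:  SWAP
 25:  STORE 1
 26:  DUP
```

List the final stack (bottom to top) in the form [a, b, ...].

PUSH 24  -> [24]
POP      -> []
PUSH 5   -> [5]
PUSH -16 -> [5, -16]
STORE 2  -> [5]
PUSH -4  -> [5, -4]
MOD      -> [1]
POP      -> []
PUSH -1  -> [-1]
DUP      -> [-1, -1]
PUSH -4  -> [-1, -1, -4]
GT       -> [-1, 1]
GT       -> [0]
PUSH 69  -> [0, 69]
DUP      -> [0, 69, 69]
ADD      -> [0, 138]
POP      -> [0]
NEG      -> [0]
POP      -> []
LOAD 2   -> [-16]
DUP      -> [-16, -16]
MOD      -> [0]
LOAD 2   -> [0, -16]
SWAP     -> [-16, 0]
STORE 1  -> [-16]
DUP      -> [-16, -16]

[-16, -16]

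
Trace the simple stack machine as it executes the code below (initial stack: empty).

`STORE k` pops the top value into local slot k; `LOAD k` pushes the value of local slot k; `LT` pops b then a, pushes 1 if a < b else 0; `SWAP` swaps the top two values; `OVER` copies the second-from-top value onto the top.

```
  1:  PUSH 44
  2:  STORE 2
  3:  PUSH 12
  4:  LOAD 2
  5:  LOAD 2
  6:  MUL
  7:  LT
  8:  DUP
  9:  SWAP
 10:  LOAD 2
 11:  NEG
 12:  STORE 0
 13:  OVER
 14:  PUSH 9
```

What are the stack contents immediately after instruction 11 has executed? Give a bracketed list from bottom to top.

[1, 1, -44]

PUSH 44 -> 44
STORE 2 -> (empty)
PUSH 12 -> 12
LOAD 2  -> 12 44
LOAD 2  -> 12 44 44
MUL     -> 12 1936
LT      -> 1
DUP     -> 1 1
SWAP    -> 1 1
LOAD 2  -> 1 1 44
NEG     -> 1 1 -44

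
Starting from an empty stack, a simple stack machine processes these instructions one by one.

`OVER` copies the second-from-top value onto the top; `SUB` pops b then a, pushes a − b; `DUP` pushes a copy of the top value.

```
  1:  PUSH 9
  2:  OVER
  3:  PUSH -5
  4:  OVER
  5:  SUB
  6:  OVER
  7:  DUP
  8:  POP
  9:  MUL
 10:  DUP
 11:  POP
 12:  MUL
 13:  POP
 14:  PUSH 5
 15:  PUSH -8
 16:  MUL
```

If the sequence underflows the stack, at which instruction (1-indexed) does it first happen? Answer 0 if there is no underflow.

2

PUSH 9  9
OVER  — needs 2 operands, stack has 1 → underflow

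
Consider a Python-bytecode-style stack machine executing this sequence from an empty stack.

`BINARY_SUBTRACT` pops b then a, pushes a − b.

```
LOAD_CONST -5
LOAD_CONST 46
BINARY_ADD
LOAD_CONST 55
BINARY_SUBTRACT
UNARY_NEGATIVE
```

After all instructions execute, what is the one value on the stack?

LOAD_CONST -5   → [-5]
LOAD_CONST 46   → [-5, 46]
BINARY_ADD      → [41]
LOAD_CONST 55   → [41, 55]
BINARY_SUBTRACT → [-14]
UNARY_NEGATIVE  → [14]

14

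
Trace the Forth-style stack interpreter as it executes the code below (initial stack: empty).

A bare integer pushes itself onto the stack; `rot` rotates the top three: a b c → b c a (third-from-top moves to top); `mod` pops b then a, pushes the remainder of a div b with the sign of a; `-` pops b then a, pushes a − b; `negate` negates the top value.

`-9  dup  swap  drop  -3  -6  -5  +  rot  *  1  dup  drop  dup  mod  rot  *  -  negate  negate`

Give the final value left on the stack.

99

-9     -> -9
dup    -> -9 -9
swap   -> -9 -9
drop   -> -9
-3     -> -9 -3
-6     -> -9 -3 -6
-5     -> -9 -3 -6 -5
+      -> -9 -3 -11
rot    -> -3 -11 -9
*      -> -3 99
1      -> -3 99 1
dup    -> -3 99 1 1
drop   -> -3 99 1
dup    -> -3 99 1 1
mod    -> -3 99 0
rot    -> 99 0 -3
*      -> 99 0
-      -> 99
negate -> -99
negate -> 99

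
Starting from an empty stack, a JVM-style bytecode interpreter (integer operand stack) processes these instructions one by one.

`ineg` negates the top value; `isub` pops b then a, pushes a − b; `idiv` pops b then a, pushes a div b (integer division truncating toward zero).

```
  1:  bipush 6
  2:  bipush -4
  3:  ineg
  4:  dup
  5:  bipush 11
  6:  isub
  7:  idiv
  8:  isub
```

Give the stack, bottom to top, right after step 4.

bipush 6  → 6
bipush -4 → 6 -4
ineg      → 6 4
dup       → 6 4 4

[6, 4, 4]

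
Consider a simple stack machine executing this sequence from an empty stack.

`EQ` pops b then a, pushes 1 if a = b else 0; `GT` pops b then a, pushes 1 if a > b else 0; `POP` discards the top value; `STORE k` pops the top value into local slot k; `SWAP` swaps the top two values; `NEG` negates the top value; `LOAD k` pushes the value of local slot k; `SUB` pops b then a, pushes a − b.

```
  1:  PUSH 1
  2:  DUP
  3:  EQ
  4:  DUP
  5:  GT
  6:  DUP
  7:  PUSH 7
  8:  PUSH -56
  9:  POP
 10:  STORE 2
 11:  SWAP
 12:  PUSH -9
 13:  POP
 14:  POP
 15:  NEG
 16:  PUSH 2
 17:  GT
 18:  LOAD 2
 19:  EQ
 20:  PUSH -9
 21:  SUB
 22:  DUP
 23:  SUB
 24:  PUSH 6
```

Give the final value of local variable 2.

PUSH 1    1
DUP       1 1
EQ        1
DUP       1 1
GT        0
DUP       0 0
PUSH 7    0 0 7
PUSH -56  0 0 7 -56
POP       0 0 7
STORE 2   0 0
SWAP      0 0
PUSH -9   0 0 -9
POP       0 0
POP       0
NEG       0
PUSH 2    0 2
GT        0
LOAD 2    0 7
EQ        0
PUSH -9   0 -9
SUB       9
DUP       9 9
SUB       0
PUSH 6    0 6

7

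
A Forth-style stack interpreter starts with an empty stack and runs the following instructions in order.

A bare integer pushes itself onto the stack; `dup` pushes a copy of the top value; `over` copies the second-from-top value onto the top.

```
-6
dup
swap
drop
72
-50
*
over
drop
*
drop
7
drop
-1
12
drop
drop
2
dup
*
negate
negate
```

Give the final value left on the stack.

4

-6      [-6]
dup     [-6, -6]
swap    [-6, -6]
drop    [-6]
72      [-6, 72]
-50     [-6, 72, -50]
*       [-6, -3600]
over    [-6, -3600, -6]
drop    [-6, -3600]
*       [21600]
drop    []
7       [7]
drop    []
-1      [-1]
12      [-1, 12]
drop    [-1]
drop    []
2       [2]
dup     [2, 2]
*       [4]
negate  [-4]
negate  [4]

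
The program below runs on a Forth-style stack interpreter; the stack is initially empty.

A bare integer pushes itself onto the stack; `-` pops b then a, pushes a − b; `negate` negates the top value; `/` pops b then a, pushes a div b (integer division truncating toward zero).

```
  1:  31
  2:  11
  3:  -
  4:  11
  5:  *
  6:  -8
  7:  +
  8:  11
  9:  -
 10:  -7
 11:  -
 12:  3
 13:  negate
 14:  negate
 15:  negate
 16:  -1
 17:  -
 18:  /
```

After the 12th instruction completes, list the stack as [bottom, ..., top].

[208, 3]

31 : [31]
11 : [31, 11]
-  : [20]
11 : [20, 11]
*  : [220]
-8 : [220, -8]
+  : [212]
11 : [212, 11]
-  : [201]
-7 : [201, -7]
-  : [208]
3  : [208, 3]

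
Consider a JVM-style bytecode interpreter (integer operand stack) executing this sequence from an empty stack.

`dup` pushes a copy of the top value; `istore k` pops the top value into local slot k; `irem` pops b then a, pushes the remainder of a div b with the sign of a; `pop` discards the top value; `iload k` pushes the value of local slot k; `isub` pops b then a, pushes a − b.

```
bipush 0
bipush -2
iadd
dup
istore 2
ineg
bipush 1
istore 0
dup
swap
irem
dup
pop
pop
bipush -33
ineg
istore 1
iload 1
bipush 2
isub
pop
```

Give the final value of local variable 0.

1

bipush 0   -> [0]
bipush -2  -> [0, -2]
iadd       -> [-2]
dup        -> [-2, -2]
istore 2   -> [-2]
ineg       -> [2]
bipush 1   -> [2, 1]
istore 0   -> [2]
dup        -> [2, 2]
swap       -> [2, 2]
irem       -> [0]
dup        -> [0, 0]
pop        -> [0]
pop        -> []
bipush -33 -> [-33]
ineg       -> [33]
istore 1   -> []
iload 1    -> [33]
bipush 2   -> [33, 2]
isub       -> [31]
pop        -> []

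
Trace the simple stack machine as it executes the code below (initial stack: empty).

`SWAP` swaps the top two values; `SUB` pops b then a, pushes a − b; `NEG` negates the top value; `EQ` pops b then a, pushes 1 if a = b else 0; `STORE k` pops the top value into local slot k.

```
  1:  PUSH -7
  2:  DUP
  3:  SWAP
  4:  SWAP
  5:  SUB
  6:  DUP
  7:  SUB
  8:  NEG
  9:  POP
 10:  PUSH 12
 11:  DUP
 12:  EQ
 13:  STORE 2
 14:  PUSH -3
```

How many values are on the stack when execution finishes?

PUSH -7 -> -7
DUP     -> -7 -7
SWAP    -> -7 -7
SWAP    -> -7 -7
SUB     -> 0
DUP     -> 0 0
SUB     -> 0
NEG     -> 0
POP     -> (empty)
PUSH 12 -> 12
DUP     -> 12 12
EQ      -> 1
STORE 2 -> (empty)
PUSH -3 -> -3

1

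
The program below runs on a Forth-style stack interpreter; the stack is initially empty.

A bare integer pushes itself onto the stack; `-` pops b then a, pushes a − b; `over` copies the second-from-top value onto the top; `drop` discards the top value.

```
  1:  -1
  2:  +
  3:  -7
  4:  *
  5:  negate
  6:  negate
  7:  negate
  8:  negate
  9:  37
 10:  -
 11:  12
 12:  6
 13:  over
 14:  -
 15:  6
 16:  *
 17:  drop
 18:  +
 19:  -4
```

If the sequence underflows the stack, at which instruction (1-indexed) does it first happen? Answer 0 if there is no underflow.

-1 : [-1]
+  — needs 2 operands, stack has 1 → underflow

2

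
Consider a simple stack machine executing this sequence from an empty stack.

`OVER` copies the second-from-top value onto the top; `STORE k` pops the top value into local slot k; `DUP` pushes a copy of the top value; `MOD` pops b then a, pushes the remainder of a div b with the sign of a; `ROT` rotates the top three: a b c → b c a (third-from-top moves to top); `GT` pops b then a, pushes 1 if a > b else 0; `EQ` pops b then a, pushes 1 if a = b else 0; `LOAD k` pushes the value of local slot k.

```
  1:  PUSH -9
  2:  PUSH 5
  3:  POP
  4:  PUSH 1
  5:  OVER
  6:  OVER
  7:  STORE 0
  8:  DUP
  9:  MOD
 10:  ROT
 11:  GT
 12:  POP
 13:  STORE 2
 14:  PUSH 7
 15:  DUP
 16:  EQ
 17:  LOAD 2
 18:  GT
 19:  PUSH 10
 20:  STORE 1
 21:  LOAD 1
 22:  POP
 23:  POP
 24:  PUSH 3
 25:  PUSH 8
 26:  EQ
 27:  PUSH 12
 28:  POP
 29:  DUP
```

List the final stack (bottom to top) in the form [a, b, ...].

[0, 0]

PUSH -9 → [-9]
PUSH 5  → [-9, 5]
POP     → [-9]
PUSH 1  → [-9, 1]
OVER    → [-9, 1, -9]
OVER    → [-9, 1, -9, 1]
STORE 0 → [-9, 1, -9]
DUP     → [-9, 1, -9, -9]
MOD     → [-9, 1, 0]
ROT     → [1, 0, -9]
GT      → [1, 1]
POP     → [1]
STORE 2 → []
PUSH 7  → [7]
DUP     → [7, 7]
EQ      → [1]
LOAD 2  → [1, 1]
GT      → [0]
PUSH 10 → [0, 10]
STORE 1 → [0]
LOAD 1  → [0, 10]
POP     → [0]
POP     → []
PUSH 3  → [3]
PUSH 8  → [3, 8]
EQ      → [0]
PUSH 12 → [0, 12]
POP     → [0]
DUP     → [0, 0]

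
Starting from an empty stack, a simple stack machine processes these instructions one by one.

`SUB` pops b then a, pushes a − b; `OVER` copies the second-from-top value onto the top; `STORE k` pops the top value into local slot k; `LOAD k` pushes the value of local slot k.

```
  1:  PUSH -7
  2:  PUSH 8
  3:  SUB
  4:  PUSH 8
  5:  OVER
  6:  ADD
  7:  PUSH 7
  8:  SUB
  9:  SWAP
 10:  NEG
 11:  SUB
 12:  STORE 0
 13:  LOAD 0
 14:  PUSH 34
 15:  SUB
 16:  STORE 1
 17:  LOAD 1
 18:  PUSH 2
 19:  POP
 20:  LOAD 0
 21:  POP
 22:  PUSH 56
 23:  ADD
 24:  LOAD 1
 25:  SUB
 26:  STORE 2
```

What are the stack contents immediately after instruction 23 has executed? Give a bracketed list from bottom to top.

PUSH -7 -> [-7]
PUSH 8  -> [-7, 8]
SUB     -> [-15]
PUSH 8  -> [-15, 8]
OVER    -> [-15, 8, -15]
ADD     -> [-15, -7]
PUSH 7  -> [-15, -7, 7]
SUB     -> [-15, -14]
SWAP    -> [-14, -15]
NEG     -> [-14, 15]
SUB     -> [-29]
STORE 0 -> []
LOAD 0  -> [-29]
PUSH 34 -> [-29, 34]
SUB     -> [-63]
STORE 1 -> []
LOAD 1  -> [-63]
PUSH 2  -> [-63, 2]
POP     -> [-63]
LOAD 0  -> [-63, -29]
POP     -> [-63]
PUSH 56 -> [-63, 56]
ADD     -> [-7]

[-7]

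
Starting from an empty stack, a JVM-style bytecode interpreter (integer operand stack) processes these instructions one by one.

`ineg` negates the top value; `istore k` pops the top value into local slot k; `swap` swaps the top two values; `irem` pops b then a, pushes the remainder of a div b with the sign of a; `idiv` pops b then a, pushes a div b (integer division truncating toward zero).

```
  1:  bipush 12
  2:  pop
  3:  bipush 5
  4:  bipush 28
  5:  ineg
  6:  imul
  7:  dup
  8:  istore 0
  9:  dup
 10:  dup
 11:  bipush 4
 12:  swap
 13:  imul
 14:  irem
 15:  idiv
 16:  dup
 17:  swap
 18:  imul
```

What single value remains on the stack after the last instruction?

1

bipush 12  12
pop        (empty)
bipush 5   5
bipush 28  5 28
ineg       5 -28
imul       -140
dup        -140 -140
istore 0   -140
dup        -140 -140
dup        -140 -140 -140
bipush 4   -140 -140 -140 4
swap       -140 -140 4 -140
imul       -140 -140 -560
irem       -140 -140
idiv       1
dup        1 1
swap       1 1
imul       1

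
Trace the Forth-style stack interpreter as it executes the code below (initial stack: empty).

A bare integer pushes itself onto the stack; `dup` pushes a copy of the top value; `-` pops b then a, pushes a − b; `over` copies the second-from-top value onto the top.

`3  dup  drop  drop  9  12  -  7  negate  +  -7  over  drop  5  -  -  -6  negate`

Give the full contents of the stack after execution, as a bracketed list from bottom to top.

[2, 6]

3      → 3
dup    → 3 3
drop   → 3
drop   → (empty)
9      → 9
12     → 9 12
-      → -3
7      → -3 7
negate → -3 -7
+      → -10
-7     → -10 -7
over   → -10 -7 -10
drop   → -10 -7
5      → -10 -7 5
-      → -10 -12
-      → 2
-6     → 2 -6
negate → 2 6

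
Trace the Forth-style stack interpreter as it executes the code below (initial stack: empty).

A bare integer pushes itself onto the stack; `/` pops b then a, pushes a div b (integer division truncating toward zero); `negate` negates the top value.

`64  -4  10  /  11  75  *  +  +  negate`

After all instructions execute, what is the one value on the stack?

-889

64     → [64]
-4     → [64, -4]
10     → [64, -4, 10]
/      → [64, 0]
11     → [64, 0, 11]
75     → [64, 0, 11, 75]
*      → [64, 0, 825]
+      → [64, 825]
+      → [889]
negate → [-889]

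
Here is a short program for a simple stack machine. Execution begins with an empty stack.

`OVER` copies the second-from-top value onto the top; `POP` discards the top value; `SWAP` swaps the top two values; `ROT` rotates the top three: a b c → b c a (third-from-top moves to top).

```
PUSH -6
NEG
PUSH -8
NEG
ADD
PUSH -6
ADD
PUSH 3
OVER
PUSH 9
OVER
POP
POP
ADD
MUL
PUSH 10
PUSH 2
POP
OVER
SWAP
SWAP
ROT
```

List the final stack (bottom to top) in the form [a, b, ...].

[10, 88, 88]

PUSH -6 → -6
NEG     → 6
PUSH -8 → 6 -8
NEG     → 6 8
ADD     → 14
PUSH -6 → 14 -6
ADD     → 8
PUSH 3  → 8 3
OVER    → 8 3 8
PUSH 9  → 8 3 8 9
OVER    → 8 3 8 9 8
POP     → 8 3 8 9
POP     → 8 3 8
ADD     → 8 11
MUL     → 88
PUSH 10 → 88 10
PUSH 2  → 88 10 2
POP     → 88 10
OVER    → 88 10 88
SWAP    → 88 88 10
SWAP    → 88 10 88
ROT     → 10 88 88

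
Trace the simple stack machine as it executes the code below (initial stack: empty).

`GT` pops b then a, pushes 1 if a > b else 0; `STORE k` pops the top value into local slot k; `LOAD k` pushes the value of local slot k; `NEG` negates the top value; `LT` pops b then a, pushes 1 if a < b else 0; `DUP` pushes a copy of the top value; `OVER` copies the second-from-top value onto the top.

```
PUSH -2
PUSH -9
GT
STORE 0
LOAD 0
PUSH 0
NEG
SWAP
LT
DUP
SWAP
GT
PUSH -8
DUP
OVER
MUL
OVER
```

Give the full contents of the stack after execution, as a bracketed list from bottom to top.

PUSH -2 -> [-2]
PUSH -9 -> [-2, -9]
GT      -> [1]
STORE 0 -> []
LOAD 0  -> [1]
PUSH 0  -> [1, 0]
NEG     -> [1, 0]
SWAP    -> [0, 1]
LT      -> [1]
DUP     -> [1, 1]
SWAP    -> [1, 1]
GT      -> [0]
PUSH -8 -> [0, -8]
DUP     -> [0, -8, -8]
OVER    -> [0, -8, -8, -8]
MUL     -> [0, -8, 64]
OVER    -> [0, -8, 64, -8]

[0, -8, 64, -8]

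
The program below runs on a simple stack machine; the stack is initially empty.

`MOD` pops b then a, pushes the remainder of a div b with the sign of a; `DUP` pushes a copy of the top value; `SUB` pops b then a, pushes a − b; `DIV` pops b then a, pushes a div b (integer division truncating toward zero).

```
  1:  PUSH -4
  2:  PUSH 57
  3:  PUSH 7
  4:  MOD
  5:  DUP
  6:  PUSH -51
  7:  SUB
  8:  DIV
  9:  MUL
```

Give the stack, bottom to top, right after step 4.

PUSH -4 → -4
PUSH 57 → -4 57
PUSH 7  → -4 57 7
MOD     → -4 1

[-4, 1]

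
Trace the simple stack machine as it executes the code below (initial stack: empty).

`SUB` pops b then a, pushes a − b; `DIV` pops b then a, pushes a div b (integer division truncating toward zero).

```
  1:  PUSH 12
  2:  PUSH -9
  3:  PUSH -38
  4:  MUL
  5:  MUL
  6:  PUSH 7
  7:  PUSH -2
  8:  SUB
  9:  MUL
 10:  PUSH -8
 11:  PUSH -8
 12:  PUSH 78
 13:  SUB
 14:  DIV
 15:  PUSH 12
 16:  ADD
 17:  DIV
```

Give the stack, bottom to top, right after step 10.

PUSH 12  → [12]
PUSH -9  → [12, -9]
PUSH -38 → [12, -9, -38]
MUL      → [12, 342]
MUL      → [4104]
PUSH 7   → [4104, 7]
PUSH -2  → [4104, 7, -2]
SUB      → [4104, 9]
MUL      → [36936]
PUSH -8  → [36936, -8]

[36936, -8]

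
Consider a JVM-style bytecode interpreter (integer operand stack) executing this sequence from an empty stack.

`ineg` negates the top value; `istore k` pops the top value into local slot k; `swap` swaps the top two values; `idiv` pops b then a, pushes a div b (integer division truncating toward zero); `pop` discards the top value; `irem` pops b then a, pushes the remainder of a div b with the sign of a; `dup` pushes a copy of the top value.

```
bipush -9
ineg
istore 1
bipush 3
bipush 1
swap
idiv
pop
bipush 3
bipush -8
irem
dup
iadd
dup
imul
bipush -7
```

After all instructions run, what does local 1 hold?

bipush -9 → [-9]
ineg      → [9]
istore 1  → []
bipush 3  → [3]
bipush 1  → [3, 1]
swap      → [1, 3]
idiv      → [0]
pop       → []
bipush 3  → [3]
bipush -8 → [3, -8]
irem      → [3]
dup       → [3, 3]
iadd      → [6]
dup       → [6, 6]
imul      → [36]
bipush -7 → [36, -7]

9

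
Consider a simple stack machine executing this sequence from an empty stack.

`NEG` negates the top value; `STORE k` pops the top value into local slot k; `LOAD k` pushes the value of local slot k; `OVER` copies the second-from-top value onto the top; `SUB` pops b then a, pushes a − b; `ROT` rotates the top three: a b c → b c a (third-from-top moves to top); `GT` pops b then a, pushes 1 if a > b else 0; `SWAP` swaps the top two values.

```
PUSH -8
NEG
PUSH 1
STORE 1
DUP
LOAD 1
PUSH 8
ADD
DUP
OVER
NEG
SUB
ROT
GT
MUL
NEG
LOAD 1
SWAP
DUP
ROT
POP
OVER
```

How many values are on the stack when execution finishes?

PUSH -8  -8
NEG      8
PUSH 1   8 1
STORE 1  8
DUP      8 8
LOAD 1   8 8 1
PUSH 8   8 8 1 8
ADD      8 8 9
DUP      8 8 9 9
OVER     8 8 9 9 9
NEG      8 8 9 9 -9
SUB      8 8 9 18
ROT      8 9 18 8
GT       8 9 1
MUL      8 9
NEG      8 -9
LOAD 1   8 -9 1
SWAP     8 1 -9
DUP      8 1 -9 -9
ROT      8 -9 -9 1
POP      8 -9 -9
OVER     8 -9 -9 -9

4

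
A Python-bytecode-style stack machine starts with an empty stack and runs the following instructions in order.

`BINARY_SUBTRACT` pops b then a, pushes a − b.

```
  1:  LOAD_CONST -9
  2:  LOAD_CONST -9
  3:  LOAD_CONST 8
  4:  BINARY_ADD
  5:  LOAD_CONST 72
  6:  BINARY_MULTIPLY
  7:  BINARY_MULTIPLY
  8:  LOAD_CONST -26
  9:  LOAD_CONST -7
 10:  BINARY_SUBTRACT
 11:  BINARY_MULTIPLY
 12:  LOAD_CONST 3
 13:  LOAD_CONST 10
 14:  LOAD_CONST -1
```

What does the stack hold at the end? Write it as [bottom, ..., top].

[-12312, 3, 10, -1]

LOAD_CONST -9   → [-9]
LOAD_CONST -9   → [-9, -9]
LOAD_CONST 8    → [-9, -9, 8]
BINARY_ADD      → [-9, -1]
LOAD_CONST 72   → [-9, -1, 72]
BINARY_MULTIPLY → [-9, -72]
BINARY_MULTIPLY → [648]
LOAD_CONST -26  → [648, -26]
LOAD_CONST -7   → [648, -26, -7]
BINARY_SUBTRACT → [648, -19]
BINARY_MULTIPLY → [-12312]
LOAD_CONST 3    → [-12312, 3]
LOAD_CONST 10   → [-12312, 3, 10]
LOAD_CONST -1   → [-12312, 3, 10, -1]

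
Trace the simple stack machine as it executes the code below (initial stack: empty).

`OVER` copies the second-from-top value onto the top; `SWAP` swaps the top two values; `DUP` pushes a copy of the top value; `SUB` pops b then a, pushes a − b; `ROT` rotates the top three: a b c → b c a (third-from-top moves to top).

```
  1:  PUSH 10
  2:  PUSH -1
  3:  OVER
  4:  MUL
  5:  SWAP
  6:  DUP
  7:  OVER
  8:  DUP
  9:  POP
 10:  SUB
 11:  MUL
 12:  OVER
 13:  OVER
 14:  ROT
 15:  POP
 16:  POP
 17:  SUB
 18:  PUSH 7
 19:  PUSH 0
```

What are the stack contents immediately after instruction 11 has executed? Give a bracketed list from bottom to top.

PUSH 10  [10]
PUSH -1  [10, -1]
OVER     [10, -1, 10]
MUL      [10, -10]
SWAP     [-10, 10]
DUP      [-10, 10, 10]
OVER     [-10, 10, 10, 10]
DUP      [-10, 10, 10, 10, 10]
POP      [-10, 10, 10, 10]
SUB      [-10, 10, 0]
MUL      [-10, 0]

[-10, 0]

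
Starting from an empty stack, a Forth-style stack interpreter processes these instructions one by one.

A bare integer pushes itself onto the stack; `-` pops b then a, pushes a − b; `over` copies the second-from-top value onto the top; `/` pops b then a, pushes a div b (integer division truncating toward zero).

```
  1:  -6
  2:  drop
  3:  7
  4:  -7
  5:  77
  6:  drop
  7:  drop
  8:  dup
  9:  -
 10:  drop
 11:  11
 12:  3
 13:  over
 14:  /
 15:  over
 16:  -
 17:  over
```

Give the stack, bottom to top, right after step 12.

-6    [-6]
drop  []
7     [7]
-7    [7, -7]
77    [7, -7, 77]
drop  [7, -7]
drop  [7]
dup   [7, 7]
-     [0]
drop  []
11    [11]
3     [11, 3]

[11, 3]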